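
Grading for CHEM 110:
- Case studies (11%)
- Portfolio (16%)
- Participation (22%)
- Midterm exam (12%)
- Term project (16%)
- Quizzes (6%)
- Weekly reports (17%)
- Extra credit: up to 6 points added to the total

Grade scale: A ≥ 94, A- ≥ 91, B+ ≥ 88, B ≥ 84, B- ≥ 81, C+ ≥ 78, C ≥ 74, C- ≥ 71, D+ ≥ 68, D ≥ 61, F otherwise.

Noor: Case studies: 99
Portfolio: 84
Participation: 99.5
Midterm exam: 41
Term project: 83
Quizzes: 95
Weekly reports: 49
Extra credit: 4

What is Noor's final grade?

B-

Weighted total:
  Case studies 99 × 0.11 = 10.89
  Portfolio 84 × 0.16 = 13.44
  Participation 99.5 × 0.22 = 21.89
  Midterm exam 41 × 0.12 = 4.92
  Term project 83 × 0.16 = 13.28
  Quizzes 95 × 0.06 = 5.7
  Weekly reports 49 × 0.17 = 8.33
Sum = 78.45
Extra credit: 78.45 + 4 = 82.45
82.45 is ≥ 81 and < 84 → B-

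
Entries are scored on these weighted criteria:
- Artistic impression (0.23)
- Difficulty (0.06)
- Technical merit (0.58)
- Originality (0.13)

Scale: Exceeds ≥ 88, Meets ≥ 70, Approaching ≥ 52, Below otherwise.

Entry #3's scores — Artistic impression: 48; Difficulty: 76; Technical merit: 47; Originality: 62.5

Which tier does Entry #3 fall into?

Below

Weighted total:
  Artistic impression 48 × 0.23 = 11.04
  Difficulty 76 × 0.06 = 4.56
  Technical merit 47 × 0.58 = 27.26
  Originality 62.5 × 0.13 = 8.125
Sum = 50.985
50.985 < 52 → Below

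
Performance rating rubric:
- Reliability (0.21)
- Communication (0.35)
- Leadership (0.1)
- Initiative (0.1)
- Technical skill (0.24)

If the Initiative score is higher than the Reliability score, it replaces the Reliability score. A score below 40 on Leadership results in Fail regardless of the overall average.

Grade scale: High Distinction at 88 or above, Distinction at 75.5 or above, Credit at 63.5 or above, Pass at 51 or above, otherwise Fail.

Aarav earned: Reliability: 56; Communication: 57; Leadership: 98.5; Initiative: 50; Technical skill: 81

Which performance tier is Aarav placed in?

Initiative (50) ≤ Reliability (56), so Reliability stays at 56.
Leadership score 98.5 ≥ 40: minimum met.
Weighted total:
  Reliability 56 × 0.21 = 11.76
  Communication 57 × 0.35 = 19.95
  Leadership 98.5 × 0.1 = 9.85
  Initiative 50 × 0.1 = 5
  Technical skill 81 × 0.24 = 19.44
Sum = 66
66 is ≥ 63.5 and < 75.5 → Credit

Credit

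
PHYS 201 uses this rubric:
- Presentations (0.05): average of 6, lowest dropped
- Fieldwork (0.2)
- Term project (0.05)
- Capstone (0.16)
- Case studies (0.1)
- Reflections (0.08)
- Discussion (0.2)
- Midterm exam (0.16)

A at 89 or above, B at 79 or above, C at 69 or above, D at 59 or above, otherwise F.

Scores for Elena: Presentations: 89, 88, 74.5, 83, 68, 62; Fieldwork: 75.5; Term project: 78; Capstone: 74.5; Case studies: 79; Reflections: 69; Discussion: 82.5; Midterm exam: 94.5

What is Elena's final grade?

B

Presentations: drop 62 → average of remaining 5 = 402.5/5 = 80.5
Weighted total:
  Presentations 80.5 × 0.05 = 4.025
  Fieldwork 75.5 × 0.2 = 15.1
  Term project 78 × 0.05 = 3.9
  Capstone 74.5 × 0.16 = 11.92
  Case studies 79 × 0.1 = 7.9
  Reflections 69 × 0.08 = 5.52
  Discussion 82.5 × 0.2 = 16.5
  Midterm exam 94.5 × 0.16 = 15.12
Sum = 79.985
79.985 is ≥ 79 and < 89 → B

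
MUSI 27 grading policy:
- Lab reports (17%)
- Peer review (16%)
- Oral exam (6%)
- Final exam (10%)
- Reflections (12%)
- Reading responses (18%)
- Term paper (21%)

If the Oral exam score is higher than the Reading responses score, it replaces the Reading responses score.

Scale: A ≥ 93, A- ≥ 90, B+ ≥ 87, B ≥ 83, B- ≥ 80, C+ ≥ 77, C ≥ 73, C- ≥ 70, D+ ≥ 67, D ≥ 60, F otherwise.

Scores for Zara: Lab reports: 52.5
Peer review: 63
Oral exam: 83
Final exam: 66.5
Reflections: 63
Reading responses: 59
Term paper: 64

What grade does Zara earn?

Oral exam (83) > Reading responses (59), so Reading responses counts as 83.
Weighted total:
  Lab reports 52.5 × 0.17 = 8.925
  Peer review 63 × 0.16 = 10.08
  Oral exam 83 × 0.06 = 4.98
  Final exam 66.5 × 0.1 = 6.65
  Reflections 63 × 0.12 = 7.56
  Reading responses 83 × 0.18 = 14.94
  Term paper 64 × 0.21 = 13.44
Sum = 66.575
66.575 is ≥ 60 and < 67 → D

D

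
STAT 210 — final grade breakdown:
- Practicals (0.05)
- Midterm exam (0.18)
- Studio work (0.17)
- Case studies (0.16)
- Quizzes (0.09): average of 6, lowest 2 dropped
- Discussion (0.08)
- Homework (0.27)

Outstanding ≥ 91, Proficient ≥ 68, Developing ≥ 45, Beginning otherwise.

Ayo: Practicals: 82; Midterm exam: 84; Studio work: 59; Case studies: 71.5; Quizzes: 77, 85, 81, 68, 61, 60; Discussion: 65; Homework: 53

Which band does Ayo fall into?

Quizzes: drop 60, 61 → average of remaining 4 = 311/4 = 77.75
Weighted total:
  Practicals 82 × 0.05 = 4.1
  Midterm exam 84 × 0.18 = 15.12
  Studio work 59 × 0.17 = 10.03
  Case studies 71.5 × 0.16 = 11.44
  Quizzes 77.75 × 0.09 = 6.9975
  Discussion 65 × 0.08 = 5.2
  Homework 53 × 0.27 = 14.31
Sum = 67.1975
67.1975 is ≥ 45 and < 68 → Developing

Developing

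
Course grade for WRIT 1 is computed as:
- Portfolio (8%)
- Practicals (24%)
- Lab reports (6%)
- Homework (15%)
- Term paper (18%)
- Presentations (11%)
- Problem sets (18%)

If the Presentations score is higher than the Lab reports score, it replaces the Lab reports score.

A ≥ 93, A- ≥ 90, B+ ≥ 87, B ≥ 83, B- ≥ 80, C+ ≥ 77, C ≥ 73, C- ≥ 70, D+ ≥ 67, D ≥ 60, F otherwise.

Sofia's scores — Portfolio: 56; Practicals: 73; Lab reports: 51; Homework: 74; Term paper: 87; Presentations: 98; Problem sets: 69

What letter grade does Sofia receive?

C+

Presentations (98) > Lab reports (51), so Lab reports counts as 98.
Weighted total:
  Portfolio 56 × 0.08 = 4.48
  Practicals 73 × 0.24 = 17.52
  Lab reports 98 × 0.06 = 5.88
  Homework 74 × 0.15 = 11.1
  Term paper 87 × 0.18 = 15.66
  Presentations 98 × 0.11 = 10.78
  Problem sets 69 × 0.18 = 12.42
Sum = 77.84
77.84 is ≥ 77 and < 80 → C+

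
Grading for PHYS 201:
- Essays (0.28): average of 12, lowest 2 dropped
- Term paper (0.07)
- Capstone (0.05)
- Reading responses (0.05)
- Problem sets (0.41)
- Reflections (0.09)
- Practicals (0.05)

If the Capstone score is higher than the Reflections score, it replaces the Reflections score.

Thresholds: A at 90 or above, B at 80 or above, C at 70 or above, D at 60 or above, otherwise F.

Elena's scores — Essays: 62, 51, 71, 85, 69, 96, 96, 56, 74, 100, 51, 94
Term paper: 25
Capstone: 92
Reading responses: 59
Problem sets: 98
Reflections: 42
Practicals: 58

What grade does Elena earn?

Essays: drop 51, 51 → average of remaining 10 = 803/10 = 80.3
Capstone (92) > Reflections (42), so Reflections counts as 92.
Weighted total:
  Essays 80.3 × 0.28 = 22.484
  Term paper 25 × 0.07 = 1.75
  Capstone 92 × 0.05 = 4.6
  Reading responses 59 × 0.05 = 2.95
  Problem sets 98 × 0.41 = 40.18
  Reflections 92 × 0.09 = 8.28
  Practicals 58 × 0.05 = 2.9
Sum = 83.144
83.144 is ≥ 80 and < 90 → B

B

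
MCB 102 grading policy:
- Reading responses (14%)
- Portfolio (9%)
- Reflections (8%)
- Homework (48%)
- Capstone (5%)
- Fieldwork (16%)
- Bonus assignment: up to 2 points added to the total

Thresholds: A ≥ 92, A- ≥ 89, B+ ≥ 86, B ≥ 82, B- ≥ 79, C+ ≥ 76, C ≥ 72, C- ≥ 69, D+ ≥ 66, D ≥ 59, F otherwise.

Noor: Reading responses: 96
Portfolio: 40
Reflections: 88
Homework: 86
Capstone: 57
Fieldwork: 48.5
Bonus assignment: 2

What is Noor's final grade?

Weighted total:
  Reading responses 96 × 0.14 = 13.44
  Portfolio 40 × 0.09 = 3.6
  Reflections 88 × 0.08 = 7.04
  Homework 86 × 0.48 = 41.28
  Capstone 57 × 0.05 = 2.85
  Fieldwork 48.5 × 0.16 = 7.76
Sum = 75.97
Bonus assignment: 75.97 + 2 = 77.97
77.97 is ≥ 76 and < 79 → C+

C+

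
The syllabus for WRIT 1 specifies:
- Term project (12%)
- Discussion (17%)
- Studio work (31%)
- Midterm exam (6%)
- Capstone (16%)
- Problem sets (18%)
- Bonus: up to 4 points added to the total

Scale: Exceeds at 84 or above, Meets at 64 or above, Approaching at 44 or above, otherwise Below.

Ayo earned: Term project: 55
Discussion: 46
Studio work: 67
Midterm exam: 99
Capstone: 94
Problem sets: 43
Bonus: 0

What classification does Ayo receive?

Weighted total:
  Term project 55 × 0.12 = 6.6
  Discussion 46 × 0.17 = 7.82
  Studio work 67 × 0.31 = 20.77
  Midterm exam 99 × 0.06 = 5.94
  Capstone 94 × 0.16 = 15.04
  Problem sets 43 × 0.18 = 7.74
Sum = 63.91
Bonus: 63.91 + 0 = 63.91
63.91 is ≥ 44 and < 64 → Approaching

Approaching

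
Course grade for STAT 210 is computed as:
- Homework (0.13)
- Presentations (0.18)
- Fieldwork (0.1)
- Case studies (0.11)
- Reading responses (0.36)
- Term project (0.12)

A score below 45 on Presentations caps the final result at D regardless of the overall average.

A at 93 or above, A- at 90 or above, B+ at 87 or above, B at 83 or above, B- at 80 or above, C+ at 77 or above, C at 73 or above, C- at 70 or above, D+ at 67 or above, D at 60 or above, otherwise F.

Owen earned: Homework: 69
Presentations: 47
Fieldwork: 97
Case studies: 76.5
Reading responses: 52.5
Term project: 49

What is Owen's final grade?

D

Presentations score 47 ≥ 45: minimum met.
Weighted total:
  Homework 69 × 0.13 = 8.97
  Presentations 47 × 0.18 = 8.46
  Fieldwork 97 × 0.1 = 9.7
  Case studies 76.5 × 0.11 = 8.415
  Reading responses 52.5 × 0.36 = 18.9
  Term project 49 × 0.12 = 5.88
Sum = 60.325
60.325 is ≥ 60 and < 67 → D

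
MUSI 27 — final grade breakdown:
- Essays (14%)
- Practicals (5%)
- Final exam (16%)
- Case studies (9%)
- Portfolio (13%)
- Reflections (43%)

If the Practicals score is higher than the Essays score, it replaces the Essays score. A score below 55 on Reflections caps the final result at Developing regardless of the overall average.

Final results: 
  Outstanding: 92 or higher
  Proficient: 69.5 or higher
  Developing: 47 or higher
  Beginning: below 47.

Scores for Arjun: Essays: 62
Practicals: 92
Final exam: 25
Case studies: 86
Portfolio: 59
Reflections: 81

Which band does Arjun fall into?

Practicals (92) > Essays (62), so Essays counts as 92.
Reflections score 81 ≥ 55: minimum met.
Weighted total:
  Essays 92 × 0.14 = 12.88
  Practicals 92 × 0.05 = 4.6
  Final exam 25 × 0.16 = 4
  Case studies 86 × 0.09 = 7.74
  Portfolio 59 × 0.13 = 7.67
  Reflections 81 × 0.43 = 34.83
Sum = 71.72
71.72 is ≥ 69.5 and < 92 → Proficient

Proficient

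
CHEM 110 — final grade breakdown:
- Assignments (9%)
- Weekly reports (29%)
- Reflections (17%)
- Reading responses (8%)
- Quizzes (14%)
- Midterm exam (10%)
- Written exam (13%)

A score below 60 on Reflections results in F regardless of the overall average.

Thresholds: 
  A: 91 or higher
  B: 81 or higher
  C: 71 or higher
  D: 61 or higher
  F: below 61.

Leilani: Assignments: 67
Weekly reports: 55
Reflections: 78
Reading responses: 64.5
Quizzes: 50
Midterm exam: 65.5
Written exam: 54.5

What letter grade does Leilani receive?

D

Reflections score 78 ≥ 60: minimum met.
Weighted total:
  Assignments 67 × 0.09 = 6.03
  Weekly reports 55 × 0.29 = 15.95
  Reflections 78 × 0.17 = 13.26
  Reading responses 64.5 × 0.08 = 5.16
  Quizzes 50 × 0.14 = 7
  Midterm exam 65.5 × 0.1 = 6.55
  Written exam 54.5 × 0.13 = 7.085
Sum = 61.035
61.035 is ≥ 61 and < 71 → D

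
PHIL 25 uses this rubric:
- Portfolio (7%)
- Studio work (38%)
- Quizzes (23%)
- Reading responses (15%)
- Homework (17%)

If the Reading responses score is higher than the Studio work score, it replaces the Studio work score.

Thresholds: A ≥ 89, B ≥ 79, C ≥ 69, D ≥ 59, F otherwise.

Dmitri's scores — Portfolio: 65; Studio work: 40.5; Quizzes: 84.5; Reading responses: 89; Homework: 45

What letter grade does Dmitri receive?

Reading responses (89) > Studio work (40.5), so Studio work counts as 89.
Weighted total:
  Portfolio 65 × 0.07 = 4.55
  Studio work 89 × 0.38 = 33.82
  Quizzes 84.5 × 0.23 = 19.435
  Reading responses 89 × 0.15 = 13.35
  Homework 45 × 0.17 = 7.65
Sum = 78.805
78.805 is ≥ 69 and < 79 → C

C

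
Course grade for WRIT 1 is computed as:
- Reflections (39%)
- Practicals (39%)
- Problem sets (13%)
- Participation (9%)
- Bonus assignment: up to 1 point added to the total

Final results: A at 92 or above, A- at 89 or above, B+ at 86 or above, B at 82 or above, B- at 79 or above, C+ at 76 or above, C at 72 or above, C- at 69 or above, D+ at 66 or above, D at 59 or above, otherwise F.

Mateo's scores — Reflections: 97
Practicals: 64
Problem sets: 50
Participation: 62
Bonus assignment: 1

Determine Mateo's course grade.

C

Weighted total:
  Reflections 97 × 0.39 = 37.83
  Practicals 64 × 0.39 = 24.96
  Problem sets 50 × 0.13 = 6.5
  Participation 62 × 0.09 = 5.58
Sum = 74.87
Bonus assignment: 74.87 + 1 = 75.87
75.87 is ≥ 72 and < 76 → C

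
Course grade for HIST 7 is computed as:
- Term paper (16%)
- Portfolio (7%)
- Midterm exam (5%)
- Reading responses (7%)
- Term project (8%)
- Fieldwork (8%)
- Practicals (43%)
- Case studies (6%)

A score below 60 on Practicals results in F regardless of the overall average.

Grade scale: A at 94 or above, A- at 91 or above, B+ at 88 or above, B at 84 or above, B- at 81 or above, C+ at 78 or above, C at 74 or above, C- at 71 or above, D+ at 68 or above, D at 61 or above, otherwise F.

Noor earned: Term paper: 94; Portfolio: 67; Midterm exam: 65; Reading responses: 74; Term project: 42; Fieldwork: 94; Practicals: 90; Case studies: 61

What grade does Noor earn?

Practicals score 90 ≥ 60: minimum met.
Weighted total:
  Term paper 94 × 0.16 = 15.04
  Portfolio 67 × 0.07 = 4.69
  Midterm exam 65 × 0.05 = 3.25
  Reading responses 74 × 0.07 = 5.18
  Term project 42 × 0.08 = 3.36
  Fieldwork 94 × 0.08 = 7.52
  Practicals 90 × 0.43 = 38.7
  Case studies 61 × 0.06 = 3.66
Sum = 81.4
81.4 is ≥ 81 and < 84 → B-

B-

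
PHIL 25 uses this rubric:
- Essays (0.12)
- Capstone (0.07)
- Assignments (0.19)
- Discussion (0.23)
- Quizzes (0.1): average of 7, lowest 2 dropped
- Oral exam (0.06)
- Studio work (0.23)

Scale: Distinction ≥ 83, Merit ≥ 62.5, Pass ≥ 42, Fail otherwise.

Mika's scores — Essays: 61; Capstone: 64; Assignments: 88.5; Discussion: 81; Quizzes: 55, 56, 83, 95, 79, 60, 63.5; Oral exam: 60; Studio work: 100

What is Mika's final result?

Quizzes: drop 55, 56 → average of remaining 5 = 380.5/5 = 76.1
Weighted total:
  Essays 61 × 0.12 = 7.32
  Capstone 64 × 0.07 = 4.48
  Assignments 88.5 × 0.19 = 16.815
  Discussion 81 × 0.23 = 18.63
  Quizzes 76.1 × 0.1 = 7.61
  Oral exam 60 × 0.06 = 3.6
  Studio work 100 × 0.23 = 23
Sum = 81.455
81.455 is ≥ 62.5 and < 83 → Merit

Merit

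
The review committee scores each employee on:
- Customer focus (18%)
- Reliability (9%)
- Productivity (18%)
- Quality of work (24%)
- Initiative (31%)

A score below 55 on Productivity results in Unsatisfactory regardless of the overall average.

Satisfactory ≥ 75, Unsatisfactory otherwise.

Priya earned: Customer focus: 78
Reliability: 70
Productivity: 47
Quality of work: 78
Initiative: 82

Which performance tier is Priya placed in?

Productivity score 47 < 55: minimum not met.
Weighted total:
  Customer focus 78 × 0.18 = 14.04
  Reliability 70 × 0.09 = 6.3
  Productivity 47 × 0.18 = 8.46
  Quality of work 78 × 0.24 = 18.72
  Initiative 82 × 0.31 = 25.42
Sum = 72.94
Because the Productivity minimum was not met, the result is Unsatisfactory.

Unsatisfactory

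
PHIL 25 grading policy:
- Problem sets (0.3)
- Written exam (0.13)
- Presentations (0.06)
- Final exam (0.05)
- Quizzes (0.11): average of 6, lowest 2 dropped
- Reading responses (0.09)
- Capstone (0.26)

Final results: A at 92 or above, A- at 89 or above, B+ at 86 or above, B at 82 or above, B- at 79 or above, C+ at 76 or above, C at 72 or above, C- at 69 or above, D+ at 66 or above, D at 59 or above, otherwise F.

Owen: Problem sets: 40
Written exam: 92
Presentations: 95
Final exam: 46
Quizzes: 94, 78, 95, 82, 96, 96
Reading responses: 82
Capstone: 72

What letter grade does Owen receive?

Quizzes: drop 78, 82 → average of remaining 4 = 381/4 = 95.25
Weighted total:
  Problem sets 40 × 0.3 = 12
  Written exam 92 × 0.13 = 11.96
  Presentations 95 × 0.06 = 5.7
  Final exam 46 × 0.05 = 2.3
  Quizzes 95.25 × 0.11 = 10.4775
  Reading responses 82 × 0.09 = 7.38
  Capstone 72 × 0.26 = 18.72
Sum = 68.5375
68.5375 is ≥ 66 and < 69 → D+

D+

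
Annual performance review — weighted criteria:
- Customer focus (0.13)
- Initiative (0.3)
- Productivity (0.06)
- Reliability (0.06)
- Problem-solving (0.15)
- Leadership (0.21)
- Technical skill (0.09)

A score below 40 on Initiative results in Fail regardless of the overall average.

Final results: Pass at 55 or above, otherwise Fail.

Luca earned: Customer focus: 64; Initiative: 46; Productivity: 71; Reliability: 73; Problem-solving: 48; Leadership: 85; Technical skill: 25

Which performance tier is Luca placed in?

Initiative score 46 ≥ 40: minimum met.
Weighted total:
  Customer focus 64 × 0.13 = 8.32
  Initiative 46 × 0.3 = 13.8
  Productivity 71 × 0.06 = 4.26
  Reliability 73 × 0.06 = 4.38
  Problem-solving 48 × 0.15 = 7.2
  Leadership 85 × 0.21 = 17.85
  Technical skill 25 × 0.09 = 2.25
Sum = 58.06
58.06 ≥ 55 → Pass

Pass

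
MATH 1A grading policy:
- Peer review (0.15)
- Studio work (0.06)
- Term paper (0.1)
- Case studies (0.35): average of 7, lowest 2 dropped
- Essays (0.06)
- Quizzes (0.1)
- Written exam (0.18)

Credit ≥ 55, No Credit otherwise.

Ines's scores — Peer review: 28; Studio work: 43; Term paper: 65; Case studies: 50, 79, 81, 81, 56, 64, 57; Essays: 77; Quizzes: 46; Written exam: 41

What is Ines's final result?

Credit

Case studies: drop 50, 56 → average of remaining 5 = 362/5 = 72.4
Weighted total:
  Peer review 28 × 0.15 = 4.2
  Studio work 43 × 0.06 = 2.58
  Term paper 65 × 0.1 = 6.5
  Case studies 72.4 × 0.35 = 25.34
  Essays 77 × 0.06 = 4.62
  Quizzes 46 × 0.1 = 4.6
  Written exam 41 × 0.18 = 7.38
Sum = 55.22
55.22 ≥ 55 → Credit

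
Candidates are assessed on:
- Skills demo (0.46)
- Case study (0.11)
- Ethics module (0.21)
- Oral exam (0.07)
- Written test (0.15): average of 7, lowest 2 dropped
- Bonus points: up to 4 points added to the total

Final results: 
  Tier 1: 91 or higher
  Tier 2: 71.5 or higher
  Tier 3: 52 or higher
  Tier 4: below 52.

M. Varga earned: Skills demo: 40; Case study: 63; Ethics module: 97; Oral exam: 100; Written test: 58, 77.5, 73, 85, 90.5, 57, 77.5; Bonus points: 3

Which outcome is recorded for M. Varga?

Tier 3

Written test: drop 57, 58 → average of remaining 5 = 403.5/5 = 80.7
Weighted total:
  Skills demo 40 × 0.46 = 18.4
  Case study 63 × 0.11 = 6.93
  Ethics module 97 × 0.21 = 20.37
  Oral exam 100 × 0.07 = 7
  Written test 80.7 × 0.15 = 12.105
Sum = 64.805
Bonus points: 64.805 + 3 = 67.805
67.805 is ≥ 52 and < 71.5 → Tier 3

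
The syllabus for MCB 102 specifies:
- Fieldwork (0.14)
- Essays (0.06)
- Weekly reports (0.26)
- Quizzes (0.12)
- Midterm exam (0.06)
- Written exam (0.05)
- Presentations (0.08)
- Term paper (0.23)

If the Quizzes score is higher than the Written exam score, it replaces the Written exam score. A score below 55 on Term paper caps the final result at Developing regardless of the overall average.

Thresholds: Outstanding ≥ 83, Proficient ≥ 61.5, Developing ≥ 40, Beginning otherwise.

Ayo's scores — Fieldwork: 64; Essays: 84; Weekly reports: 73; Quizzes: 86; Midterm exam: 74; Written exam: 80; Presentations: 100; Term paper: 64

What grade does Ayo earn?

Proficient

Quizzes (86) > Written exam (80), so Written exam counts as 86.
Term paper score 64 ≥ 55: minimum met.
Weighted total:
  Fieldwork 64 × 0.14 = 8.96
  Essays 84 × 0.06 = 5.04
  Weekly reports 73 × 0.26 = 18.98
  Quizzes 86 × 0.12 = 10.32
  Midterm exam 74 × 0.06 = 4.44
  Written exam 86 × 0.05 = 4.3
  Presentations 100 × 0.08 = 8
  Term paper 64 × 0.23 = 14.72
Sum = 74.76
74.76 is ≥ 61.5 and < 83 → Proficient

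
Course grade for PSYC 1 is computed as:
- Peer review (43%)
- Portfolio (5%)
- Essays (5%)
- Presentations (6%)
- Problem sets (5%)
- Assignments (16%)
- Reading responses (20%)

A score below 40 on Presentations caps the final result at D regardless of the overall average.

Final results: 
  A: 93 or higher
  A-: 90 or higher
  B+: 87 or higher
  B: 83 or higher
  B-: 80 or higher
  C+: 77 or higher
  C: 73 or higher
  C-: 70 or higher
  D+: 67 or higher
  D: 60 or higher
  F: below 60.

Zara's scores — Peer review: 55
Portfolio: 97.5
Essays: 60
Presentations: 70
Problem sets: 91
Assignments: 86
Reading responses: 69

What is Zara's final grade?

Presentations score 70 ≥ 40: minimum met.
Weighted total:
  Peer review 55 × 0.43 = 23.65
  Portfolio 97.5 × 0.05 = 4.875
  Essays 60 × 0.05 = 3
  Presentations 70 × 0.06 = 4.2
  Problem sets 91 × 0.05 = 4.55
  Assignments 86 × 0.16 = 13.76
  Reading responses 69 × 0.2 = 13.8
Sum = 67.835
67.835 is ≥ 67 and < 70 → D+

D+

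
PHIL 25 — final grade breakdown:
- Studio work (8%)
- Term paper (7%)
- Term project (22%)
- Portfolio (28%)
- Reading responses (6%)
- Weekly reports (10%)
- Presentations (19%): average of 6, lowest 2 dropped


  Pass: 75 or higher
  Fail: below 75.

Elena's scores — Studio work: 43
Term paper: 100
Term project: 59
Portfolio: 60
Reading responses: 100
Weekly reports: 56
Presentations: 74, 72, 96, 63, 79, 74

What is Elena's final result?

Fail

Presentations: drop 63, 72 → average of remaining 4 = 323/4 = 80.75
Weighted total:
  Studio work 43 × 0.08 = 3.44
  Term paper 100 × 0.07 = 7
  Term project 59 × 0.22 = 12.98
  Portfolio 60 × 0.28 = 16.8
  Reading responses 100 × 0.06 = 6
  Weekly reports 56 × 0.1 = 5.6
  Presentations 80.75 × 0.19 = 15.3425
Sum = 67.1625
67.1625 < 75 → Fail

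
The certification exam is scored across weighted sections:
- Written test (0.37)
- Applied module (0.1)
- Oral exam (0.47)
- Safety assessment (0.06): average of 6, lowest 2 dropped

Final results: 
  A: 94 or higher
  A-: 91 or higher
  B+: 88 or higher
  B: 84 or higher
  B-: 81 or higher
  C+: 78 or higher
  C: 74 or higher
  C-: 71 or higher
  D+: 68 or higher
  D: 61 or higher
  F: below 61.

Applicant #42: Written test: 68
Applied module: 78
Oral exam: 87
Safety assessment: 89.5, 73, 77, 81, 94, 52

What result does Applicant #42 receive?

C+

Safety assessment: drop 52, 73 → average of remaining 4 = 341.5/4 = 85.375
Weighted total:
  Written test 68 × 0.37 = 25.16
  Applied module 78 × 0.1 = 7.8
  Oral exam 87 × 0.47 = 40.89
  Safety assessment 85.375 × 0.06 = 5.1225
Sum = 78.9725
78.9725 is ≥ 78 and < 81 → C+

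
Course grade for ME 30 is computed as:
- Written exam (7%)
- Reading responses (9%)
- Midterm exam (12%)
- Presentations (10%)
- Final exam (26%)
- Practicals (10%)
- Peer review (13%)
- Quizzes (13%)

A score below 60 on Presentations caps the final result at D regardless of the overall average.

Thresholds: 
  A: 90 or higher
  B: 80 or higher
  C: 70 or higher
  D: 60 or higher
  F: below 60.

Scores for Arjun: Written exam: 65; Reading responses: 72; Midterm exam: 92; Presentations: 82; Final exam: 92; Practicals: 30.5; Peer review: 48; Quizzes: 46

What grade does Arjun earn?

D

Presentations score 82 ≥ 60: minimum met.
Weighted total:
  Written exam 65 × 0.07 = 4.55
  Reading responses 72 × 0.09 = 6.48
  Midterm exam 92 × 0.12 = 11.04
  Presentations 82 × 0.1 = 8.2
  Final exam 92 × 0.26 = 23.92
  Practicals 30.5 × 0.1 = 3.05
  Peer review 48 × 0.13 = 6.24
  Quizzes 46 × 0.13 = 5.98
Sum = 69.46
69.46 is ≥ 60 and < 70 → D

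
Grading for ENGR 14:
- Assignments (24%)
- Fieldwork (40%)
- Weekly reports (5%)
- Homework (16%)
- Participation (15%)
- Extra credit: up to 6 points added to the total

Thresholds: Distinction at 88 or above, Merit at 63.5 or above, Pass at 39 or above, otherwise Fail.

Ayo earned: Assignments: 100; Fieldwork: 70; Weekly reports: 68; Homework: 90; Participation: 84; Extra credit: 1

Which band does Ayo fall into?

Merit

Weighted total:
  Assignments 100 × 0.24 = 24
  Fieldwork 70 × 0.4 = 28
  Weekly reports 68 × 0.05 = 3.4
  Homework 90 × 0.16 = 14.4
  Participation 84 × 0.15 = 12.6
Sum = 82.4
Extra credit: 82.4 + 1 = 83.4
83.4 is ≥ 63.5 and < 88 → Merit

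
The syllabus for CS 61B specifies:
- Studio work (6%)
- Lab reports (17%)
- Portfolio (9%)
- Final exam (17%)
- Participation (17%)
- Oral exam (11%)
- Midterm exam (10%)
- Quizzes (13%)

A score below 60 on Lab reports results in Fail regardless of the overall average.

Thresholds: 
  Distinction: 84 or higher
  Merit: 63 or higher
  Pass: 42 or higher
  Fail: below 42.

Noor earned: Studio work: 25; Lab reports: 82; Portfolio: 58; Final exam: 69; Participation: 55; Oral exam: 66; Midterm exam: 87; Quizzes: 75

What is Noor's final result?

Lab reports score 82 ≥ 60: minimum met.
Weighted total:
  Studio work 25 × 0.06 = 1.5
  Lab reports 82 × 0.17 = 13.94
  Portfolio 58 × 0.09 = 5.22
  Final exam 69 × 0.17 = 11.73
  Participation 55 × 0.17 = 9.35
  Oral exam 66 × 0.11 = 7.26
  Midterm exam 87 × 0.1 = 8.7
  Quizzes 75 × 0.13 = 9.75
Sum = 67.45
67.45 is ≥ 63 and < 84 → Merit

Merit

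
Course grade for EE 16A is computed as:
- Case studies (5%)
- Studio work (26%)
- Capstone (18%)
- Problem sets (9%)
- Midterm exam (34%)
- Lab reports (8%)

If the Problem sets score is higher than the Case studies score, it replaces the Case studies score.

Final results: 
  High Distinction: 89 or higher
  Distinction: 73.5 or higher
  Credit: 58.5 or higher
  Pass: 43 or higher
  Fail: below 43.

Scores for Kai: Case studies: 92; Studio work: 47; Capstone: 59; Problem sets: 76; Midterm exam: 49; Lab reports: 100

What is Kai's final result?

Problem sets (76) ≤ Case studies (92), so Case studies stays at 92.
Weighted total:
  Case studies 92 × 0.05 = 4.6
  Studio work 47 × 0.26 = 12.22
  Capstone 59 × 0.18 = 10.62
  Problem sets 76 × 0.09 = 6.84
  Midterm exam 49 × 0.34 = 16.66
  Lab reports 100 × 0.08 = 8
Sum = 58.94
58.94 is ≥ 58.5 and < 73.5 → Credit

Credit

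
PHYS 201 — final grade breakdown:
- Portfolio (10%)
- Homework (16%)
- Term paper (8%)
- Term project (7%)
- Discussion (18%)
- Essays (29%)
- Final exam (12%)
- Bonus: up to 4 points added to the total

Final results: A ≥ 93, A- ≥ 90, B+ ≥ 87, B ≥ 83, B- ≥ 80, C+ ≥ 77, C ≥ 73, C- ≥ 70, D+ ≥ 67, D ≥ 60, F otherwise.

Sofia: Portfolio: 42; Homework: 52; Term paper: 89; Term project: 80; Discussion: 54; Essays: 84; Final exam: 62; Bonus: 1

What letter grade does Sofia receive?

D+

Weighted total:
  Portfolio 42 × 0.1 = 4.2
  Homework 52 × 0.16 = 8.32
  Term paper 89 × 0.08 = 7.12
  Term project 80 × 0.07 = 5.6
  Discussion 54 × 0.18 = 9.72
  Essays 84 × 0.29 = 24.36
  Final exam 62 × 0.12 = 7.44
Sum = 66.76
Bonus: 66.76 + 1 = 67.76
67.76 is ≥ 67 and < 70 → D+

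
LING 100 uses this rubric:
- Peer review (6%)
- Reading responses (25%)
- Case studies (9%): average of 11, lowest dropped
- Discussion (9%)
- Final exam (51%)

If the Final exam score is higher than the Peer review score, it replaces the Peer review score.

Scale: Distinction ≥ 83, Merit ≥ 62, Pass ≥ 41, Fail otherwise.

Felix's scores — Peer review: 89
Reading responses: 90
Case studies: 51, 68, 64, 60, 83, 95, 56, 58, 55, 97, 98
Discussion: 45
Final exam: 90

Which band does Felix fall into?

Distinction

Case studies: drop 51 → average of remaining 10 = 734/10 = 73.4
Final exam (90) > Peer review (89), so Peer review counts as 90.
Weighted total:
  Peer review 90 × 0.06 = 5.4
  Reading responses 90 × 0.25 = 22.5
  Case studies 73.4 × 0.09 = 6.606
  Discussion 45 × 0.09 = 4.05
  Final exam 90 × 0.51 = 45.9
Sum = 84.456
84.456 ≥ 83 → Distinction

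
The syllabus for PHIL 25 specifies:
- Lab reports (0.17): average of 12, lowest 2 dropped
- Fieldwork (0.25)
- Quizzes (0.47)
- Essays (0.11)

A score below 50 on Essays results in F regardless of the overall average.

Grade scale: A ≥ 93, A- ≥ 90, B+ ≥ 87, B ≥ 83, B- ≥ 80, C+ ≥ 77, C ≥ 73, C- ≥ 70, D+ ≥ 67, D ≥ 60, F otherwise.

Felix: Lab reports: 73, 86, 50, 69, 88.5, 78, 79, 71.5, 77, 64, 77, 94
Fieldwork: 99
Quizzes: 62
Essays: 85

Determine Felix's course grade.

C

Lab reports: drop 50, 64 → average of remaining 10 = 793/10 = 79.3
Essays score 85 ≥ 50: minimum met.
Weighted total:
  Lab reports 79.3 × 0.17 = 13.481
  Fieldwork 99 × 0.25 = 24.75
  Quizzes 62 × 0.47 = 29.14
  Essays 85 × 0.11 = 9.35
Sum = 76.721
76.721 is ≥ 73 and < 77 → C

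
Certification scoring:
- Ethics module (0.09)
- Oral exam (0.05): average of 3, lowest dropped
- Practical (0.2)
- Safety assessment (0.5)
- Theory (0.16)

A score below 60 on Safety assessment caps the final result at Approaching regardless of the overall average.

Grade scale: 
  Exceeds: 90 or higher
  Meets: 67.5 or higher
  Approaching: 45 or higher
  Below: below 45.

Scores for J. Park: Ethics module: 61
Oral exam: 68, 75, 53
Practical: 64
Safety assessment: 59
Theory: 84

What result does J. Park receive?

Approaching

Oral exam: drop 53 → average of remaining 2 = 143/2 = 71.5
Safety assessment score 59 < 60: minimum not met.
Weighted total:
  Ethics module 61 × 0.09 = 5.49
  Oral exam 71.5 × 0.05 = 3.575
  Practical 64 × 0.2 = 12.8
  Safety assessment 59 × 0.5 = 29.5
  Theory 84 × 0.16 = 13.44
Sum = 64.805
64.805 would be Approaching; cap at Approaching applies → Approaching.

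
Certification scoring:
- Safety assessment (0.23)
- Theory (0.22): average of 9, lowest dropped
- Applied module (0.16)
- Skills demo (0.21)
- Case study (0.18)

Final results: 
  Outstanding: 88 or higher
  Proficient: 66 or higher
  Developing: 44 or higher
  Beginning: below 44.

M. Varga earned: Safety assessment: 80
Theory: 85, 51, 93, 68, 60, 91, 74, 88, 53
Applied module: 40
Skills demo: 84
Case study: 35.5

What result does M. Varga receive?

Theory: drop 51 → average of remaining 8 = 612/8 = 76.5
Weighted total:
  Safety assessment 80 × 0.23 = 18.4
  Theory 76.5 × 0.22 = 16.83
  Applied module 40 × 0.16 = 6.4
  Skills demo 84 × 0.21 = 17.64
  Case study 35.5 × 0.18 = 6.39
Sum = 65.66
65.66 is ≥ 44 and < 66 → Developing

Developing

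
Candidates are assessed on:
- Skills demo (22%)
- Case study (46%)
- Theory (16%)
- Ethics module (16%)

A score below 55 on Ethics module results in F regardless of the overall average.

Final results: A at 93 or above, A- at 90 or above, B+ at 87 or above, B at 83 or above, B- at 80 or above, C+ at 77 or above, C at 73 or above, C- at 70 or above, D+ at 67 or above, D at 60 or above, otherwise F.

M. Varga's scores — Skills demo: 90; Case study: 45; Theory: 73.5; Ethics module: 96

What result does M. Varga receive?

Ethics module score 96 ≥ 55: minimum met.
Weighted total:
  Skills demo 90 × 0.22 = 19.8
  Case study 45 × 0.46 = 20.7
  Theory 73.5 × 0.16 = 11.76
  Ethics module 96 × 0.16 = 15.36
Sum = 67.62
67.62 is ≥ 67 and < 70 → D+

D+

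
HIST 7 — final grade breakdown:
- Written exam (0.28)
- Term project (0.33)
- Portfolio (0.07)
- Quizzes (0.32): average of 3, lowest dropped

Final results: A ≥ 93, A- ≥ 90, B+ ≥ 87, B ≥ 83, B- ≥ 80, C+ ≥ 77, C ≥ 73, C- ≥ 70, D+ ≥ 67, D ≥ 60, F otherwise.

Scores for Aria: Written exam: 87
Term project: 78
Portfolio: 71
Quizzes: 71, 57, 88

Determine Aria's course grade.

B-

Quizzes: drop 57 → average of remaining 2 = 159/2 = 79.5
Weighted total:
  Written exam 87 × 0.28 = 24.36
  Term project 78 × 0.33 = 25.74
  Portfolio 71 × 0.07 = 4.97
  Quizzes 79.5 × 0.32 = 25.44
Sum = 80.51
80.51 is ≥ 80 and < 83 → B-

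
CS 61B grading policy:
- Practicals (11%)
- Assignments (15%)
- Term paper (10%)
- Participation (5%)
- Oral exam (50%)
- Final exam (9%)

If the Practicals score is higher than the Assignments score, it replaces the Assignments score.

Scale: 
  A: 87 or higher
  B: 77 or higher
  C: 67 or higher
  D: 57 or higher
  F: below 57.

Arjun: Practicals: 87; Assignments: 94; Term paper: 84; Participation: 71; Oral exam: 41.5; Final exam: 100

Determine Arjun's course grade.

Practicals (87) ≤ Assignments (94), so Assignments stays at 94.
Weighted total:
  Practicals 87 × 0.11 = 9.57
  Assignments 94 × 0.15 = 14.1
  Term paper 84 × 0.1 = 8.4
  Participation 71 × 0.05 = 3.55
  Oral exam 41.5 × 0.5 = 20.75
  Final exam 100 × 0.09 = 9
Sum = 65.37
65.37 is ≥ 57 and < 67 → D

D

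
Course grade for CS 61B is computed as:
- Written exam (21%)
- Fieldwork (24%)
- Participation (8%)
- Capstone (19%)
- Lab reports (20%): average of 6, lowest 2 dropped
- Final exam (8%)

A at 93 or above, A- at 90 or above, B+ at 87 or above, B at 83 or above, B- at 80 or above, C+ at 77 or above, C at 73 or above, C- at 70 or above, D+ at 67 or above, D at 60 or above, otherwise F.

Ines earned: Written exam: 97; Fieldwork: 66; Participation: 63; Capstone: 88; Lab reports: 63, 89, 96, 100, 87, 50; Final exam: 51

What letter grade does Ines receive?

Lab reports: drop 50, 63 → average of remaining 4 = 372/4 = 93
Weighted total:
  Written exam 97 × 0.21 = 20.37
  Fieldwork 66 × 0.24 = 15.84
  Participation 63 × 0.08 = 5.04
  Capstone 88 × 0.19 = 16.72
  Lab reports 93 × 0.2 = 18.6
  Final exam 51 × 0.08 = 4.08
Sum = 80.65
80.65 is ≥ 80 and < 83 → B-

B-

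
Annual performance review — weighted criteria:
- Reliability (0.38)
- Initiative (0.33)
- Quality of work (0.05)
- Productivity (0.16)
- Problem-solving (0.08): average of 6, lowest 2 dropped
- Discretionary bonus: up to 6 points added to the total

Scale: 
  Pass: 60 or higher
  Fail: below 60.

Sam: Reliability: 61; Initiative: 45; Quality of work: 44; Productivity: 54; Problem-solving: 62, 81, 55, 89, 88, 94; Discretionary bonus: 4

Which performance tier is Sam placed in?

Fail

Problem-solving: drop 55, 62 → average of remaining 4 = 352/4 = 88
Weighted total:
  Reliability 61 × 0.38 = 23.18
  Initiative 45 × 0.33 = 14.85
  Quality of work 44 × 0.05 = 2.2
  Productivity 54 × 0.16 = 8.64
  Problem-solving 88 × 0.08 = 7.04
Sum = 55.91
Discretionary bonus: 55.91 + 4 = 59.91
59.91 < 60 → Fail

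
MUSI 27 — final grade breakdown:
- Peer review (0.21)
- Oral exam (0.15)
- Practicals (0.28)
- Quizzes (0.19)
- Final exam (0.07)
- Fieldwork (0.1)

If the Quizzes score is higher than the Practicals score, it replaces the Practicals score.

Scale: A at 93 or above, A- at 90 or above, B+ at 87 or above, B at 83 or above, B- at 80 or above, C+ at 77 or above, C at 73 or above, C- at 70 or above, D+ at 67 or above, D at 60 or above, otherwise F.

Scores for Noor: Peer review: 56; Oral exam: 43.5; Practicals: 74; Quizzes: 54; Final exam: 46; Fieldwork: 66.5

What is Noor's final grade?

F

Quizzes (54) ≤ Practicals (74), so Practicals stays at 74.
Weighted total:
  Peer review 56 × 0.21 = 11.76
  Oral exam 43.5 × 0.15 = 6.525
  Practicals 74 × 0.28 = 20.72
  Quizzes 54 × 0.19 = 10.26
  Final exam 46 × 0.07 = 3.22
  Fieldwork 66.5 × 0.1 = 6.65
Sum = 59.135
59.135 < 60 → F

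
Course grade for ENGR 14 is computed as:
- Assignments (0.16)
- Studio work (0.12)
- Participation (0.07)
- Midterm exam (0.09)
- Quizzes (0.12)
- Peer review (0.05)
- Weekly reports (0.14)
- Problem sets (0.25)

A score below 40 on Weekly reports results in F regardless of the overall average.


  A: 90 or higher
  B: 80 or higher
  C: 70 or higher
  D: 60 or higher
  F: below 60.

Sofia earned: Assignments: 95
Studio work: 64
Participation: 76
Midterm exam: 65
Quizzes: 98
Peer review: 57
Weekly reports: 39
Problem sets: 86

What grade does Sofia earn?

F

Weekly reports score 39 < 40: minimum not met.
Weighted total:
  Assignments 95 × 0.16 = 15.2
  Studio work 64 × 0.12 = 7.68
  Participation 76 × 0.07 = 5.32
  Midterm exam 65 × 0.09 = 5.85
  Quizzes 98 × 0.12 = 11.76
  Peer review 57 × 0.05 = 2.85
  Weekly reports 39 × 0.14 = 5.46
  Problem sets 86 × 0.25 = 21.5
Sum = 75.62
Because the Weekly reports minimum was not met, the result is F.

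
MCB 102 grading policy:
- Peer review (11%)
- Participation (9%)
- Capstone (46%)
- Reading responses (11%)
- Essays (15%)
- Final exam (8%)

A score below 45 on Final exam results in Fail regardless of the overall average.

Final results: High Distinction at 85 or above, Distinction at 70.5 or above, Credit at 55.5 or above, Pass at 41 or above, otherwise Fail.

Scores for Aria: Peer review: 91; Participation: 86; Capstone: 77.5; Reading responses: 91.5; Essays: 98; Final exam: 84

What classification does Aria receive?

Final exam score 84 ≥ 45: minimum met.
Weighted total:
  Peer review 91 × 0.11 = 10.01
  Participation 86 × 0.09 = 7.74
  Capstone 77.5 × 0.46 = 35.65
  Reading responses 91.5 × 0.11 = 10.065
  Essays 98 × 0.15 = 14.7
  Final exam 84 × 0.08 = 6.72
Sum = 84.885
84.885 is ≥ 70.5 and < 85 → Distinction

Distinction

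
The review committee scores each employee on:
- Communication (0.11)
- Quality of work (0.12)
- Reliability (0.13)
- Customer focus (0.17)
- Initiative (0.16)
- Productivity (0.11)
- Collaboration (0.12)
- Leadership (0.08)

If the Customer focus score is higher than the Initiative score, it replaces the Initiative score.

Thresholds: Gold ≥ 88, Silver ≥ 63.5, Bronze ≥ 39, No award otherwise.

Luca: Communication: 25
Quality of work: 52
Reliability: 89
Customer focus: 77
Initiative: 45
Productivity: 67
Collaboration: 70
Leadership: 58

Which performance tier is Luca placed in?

Customer focus (77) > Initiative (45), so Initiative counts as 77.
Weighted total:
  Communication 25 × 0.11 = 2.75
  Quality of work 52 × 0.12 = 6.24
  Reliability 89 × 0.13 = 11.57
  Customer focus 77 × 0.17 = 13.09
  Initiative 77 × 0.16 = 12.32
  Productivity 67 × 0.11 = 7.37
  Collaboration 70 × 0.12 = 8.4
  Leadership 58 × 0.08 = 4.64
Sum = 66.38
66.38 is ≥ 63.5 and < 88 → Silver

Silver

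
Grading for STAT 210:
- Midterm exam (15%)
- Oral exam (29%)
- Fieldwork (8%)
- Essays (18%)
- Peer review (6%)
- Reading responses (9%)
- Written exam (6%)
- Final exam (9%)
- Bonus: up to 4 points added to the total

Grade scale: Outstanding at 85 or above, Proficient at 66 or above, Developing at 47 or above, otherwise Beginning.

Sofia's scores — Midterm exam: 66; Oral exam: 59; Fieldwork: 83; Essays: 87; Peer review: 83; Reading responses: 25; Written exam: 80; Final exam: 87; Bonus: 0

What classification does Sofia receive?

Proficient

Weighted total:
  Midterm exam 66 × 0.15 = 9.9
  Oral exam 59 × 0.29 = 17.11
  Fieldwork 83 × 0.08 = 6.64
  Essays 87 × 0.18 = 15.66
  Peer review 83 × 0.06 = 4.98
  Reading responses 25 × 0.09 = 2.25
  Written exam 80 × 0.06 = 4.8
  Final exam 87 × 0.09 = 7.83
Sum = 69.17
Bonus: 69.17 + 0 = 69.17
69.17 is ≥ 66 and < 85 → Proficient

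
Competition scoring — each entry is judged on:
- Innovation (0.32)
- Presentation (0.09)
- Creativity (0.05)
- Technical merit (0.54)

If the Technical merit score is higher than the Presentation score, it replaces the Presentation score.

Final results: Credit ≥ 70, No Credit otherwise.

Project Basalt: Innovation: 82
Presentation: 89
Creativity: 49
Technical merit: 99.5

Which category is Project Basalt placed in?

Technical merit (99.5) > Presentation (89), so Presentation counts as 99.5.
Weighted total:
  Innovation 82 × 0.32 = 26.24
  Presentation 99.5 × 0.09 = 8.955
  Creativity 49 × 0.05 = 2.45
  Technical merit 99.5 × 0.54 = 53.73
Sum = 91.375
91.375 ≥ 70 → Credit

Credit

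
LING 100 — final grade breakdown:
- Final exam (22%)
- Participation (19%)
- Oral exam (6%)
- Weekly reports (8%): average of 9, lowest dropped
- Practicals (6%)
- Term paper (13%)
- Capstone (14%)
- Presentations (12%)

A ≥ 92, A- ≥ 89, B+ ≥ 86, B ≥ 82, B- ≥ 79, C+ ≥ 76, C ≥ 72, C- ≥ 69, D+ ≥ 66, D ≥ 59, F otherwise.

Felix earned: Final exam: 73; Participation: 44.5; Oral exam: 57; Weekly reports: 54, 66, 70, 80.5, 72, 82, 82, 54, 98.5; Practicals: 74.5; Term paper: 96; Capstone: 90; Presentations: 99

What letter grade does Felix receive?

Weekly reports: drop 54 → average of remaining 8 = 605/8 = 75.625
Weighted total:
  Final exam 73 × 0.22 = 16.06
  Participation 44.5 × 0.19 = 8.455
  Oral exam 57 × 0.06 = 3.42
  Weekly reports 75.625 × 0.08 = 6.05
  Practicals 74.5 × 0.06 = 4.47
  Term paper 96 × 0.13 = 12.48
  Capstone 90 × 0.14 = 12.6
  Presentations 99 × 0.12 = 11.88
Sum = 75.415
75.415 is ≥ 72 and < 76 → C

C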